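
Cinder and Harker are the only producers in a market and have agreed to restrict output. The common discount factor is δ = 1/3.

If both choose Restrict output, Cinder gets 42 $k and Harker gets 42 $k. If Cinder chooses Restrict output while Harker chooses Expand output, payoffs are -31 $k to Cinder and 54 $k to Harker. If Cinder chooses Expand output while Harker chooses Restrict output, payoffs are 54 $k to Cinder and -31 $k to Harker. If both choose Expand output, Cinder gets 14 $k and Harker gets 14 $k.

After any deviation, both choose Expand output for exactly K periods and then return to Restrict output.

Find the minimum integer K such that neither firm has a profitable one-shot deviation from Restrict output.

2

IC: δ(1−δ^K)/(1−δ) ≥ (54−42)/(42−14) = 3/7.
With δ = 1/3: need 1 − δ^K ≥ 3/7·(1−1/3)/(1/3), i.e. δ^K ≤ 0.1429.
Since (1/3)^1 = 0.3333 and (1/3)^2 = 0.1111, the smallest such K is 2.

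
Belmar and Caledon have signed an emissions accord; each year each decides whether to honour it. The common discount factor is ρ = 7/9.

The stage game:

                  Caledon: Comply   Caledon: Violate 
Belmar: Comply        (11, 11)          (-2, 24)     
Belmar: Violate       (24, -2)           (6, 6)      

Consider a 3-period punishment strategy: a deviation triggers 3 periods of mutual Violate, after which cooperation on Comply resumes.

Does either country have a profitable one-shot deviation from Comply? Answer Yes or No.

Comparing payoff streams over the 4 periods until play realigns: cooperate → 11(1+ρ+…+ρ^3); deviate → 24 + 6(ρ+…+ρ^3).
Cooperation is sustained iff (11−6)(ρ+…+ρ^3) ≥ 24−11.
ρ+…+ρ^3 = 7/9·(1−(7/9)^3)/(1−7/9) = 1.8532, and (24−11)/(11−6) = 2.6000.
1.8532 < 2.6000, so cooperation is not sustainable.

Yes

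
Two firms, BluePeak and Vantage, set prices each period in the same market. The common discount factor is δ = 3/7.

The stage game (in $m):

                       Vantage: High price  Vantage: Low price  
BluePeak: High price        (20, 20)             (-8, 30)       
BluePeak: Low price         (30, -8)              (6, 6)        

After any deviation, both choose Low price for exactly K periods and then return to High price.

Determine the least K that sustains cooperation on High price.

4

IC: δ(1−δ^K)/(1−δ) ≥ (30−20)/(20−6) = 5/7.
With δ = 3/7: need 1 − δ^K ≥ 5/7·(1−3/7)/(3/7), i.e. δ^K ≤ 0.0476.
Since (3/7)^3 = 0.0787 and (3/7)^4 = 0.0337, the smallest such K is 4.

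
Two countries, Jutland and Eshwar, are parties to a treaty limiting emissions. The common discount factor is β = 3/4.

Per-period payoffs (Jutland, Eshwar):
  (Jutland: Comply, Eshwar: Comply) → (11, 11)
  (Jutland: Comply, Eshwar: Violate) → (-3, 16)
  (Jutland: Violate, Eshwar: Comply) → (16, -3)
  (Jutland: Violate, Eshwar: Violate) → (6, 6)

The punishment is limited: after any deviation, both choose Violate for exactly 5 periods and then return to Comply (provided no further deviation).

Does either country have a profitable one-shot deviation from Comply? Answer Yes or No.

A one-shot deviation gives 16 now, then 6 for 5 periods, then back to 11.
Gain from deviating: (16−11) today; loss: (11−6) in each of the next 5 periods.
No-deviation condition: (11−6)(β+…+β^5) ≥ 16−11, i.e. β+…+β^5 ≥ 1.
At β = 3/4: β+…+β^5 = 2.2881 ≥ 1.0000.
So cooperation is sustainable.

No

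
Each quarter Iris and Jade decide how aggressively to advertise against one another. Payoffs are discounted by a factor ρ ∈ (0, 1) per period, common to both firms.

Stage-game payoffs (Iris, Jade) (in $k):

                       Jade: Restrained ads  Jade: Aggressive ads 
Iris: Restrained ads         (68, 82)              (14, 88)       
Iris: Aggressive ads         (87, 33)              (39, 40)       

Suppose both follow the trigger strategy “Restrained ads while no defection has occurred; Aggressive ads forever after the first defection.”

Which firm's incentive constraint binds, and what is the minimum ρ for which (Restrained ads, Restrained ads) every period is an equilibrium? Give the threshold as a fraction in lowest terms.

For Iris: deviation gain 87−68 = 19, per-period punishment loss 68−39 = 29. IC gives ρ ≥ 19/48.
For Jade: gain 6, loss 42 per period, so ρ ≥ 6/48 = 1/8.
The tighter constraint is Iris's, so cooperation needs ρ ≥ 19/48.

Iris; ρ ≥ 19/48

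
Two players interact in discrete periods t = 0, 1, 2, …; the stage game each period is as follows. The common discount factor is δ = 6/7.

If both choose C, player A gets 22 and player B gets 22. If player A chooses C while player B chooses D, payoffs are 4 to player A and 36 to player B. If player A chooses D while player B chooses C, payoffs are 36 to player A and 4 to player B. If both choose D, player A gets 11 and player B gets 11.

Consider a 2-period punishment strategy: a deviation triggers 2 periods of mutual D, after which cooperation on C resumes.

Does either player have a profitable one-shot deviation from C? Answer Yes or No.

A one-shot deviation gives 36 now, then 11 for 2 periods, then back to 22.
Gain from deviating: (36−22) today; loss: (22−11) in each of the next 2 periods.
No-deviation condition: (22−11)(δ+…+δ^2) ≥ 36−22, i.e. δ+…+δ^2 ≥ 14/11.
At δ = 6/7: δ+…+δ^2 = 1.5918 ≥ 1.2727.
So cooperation is sustainable.

No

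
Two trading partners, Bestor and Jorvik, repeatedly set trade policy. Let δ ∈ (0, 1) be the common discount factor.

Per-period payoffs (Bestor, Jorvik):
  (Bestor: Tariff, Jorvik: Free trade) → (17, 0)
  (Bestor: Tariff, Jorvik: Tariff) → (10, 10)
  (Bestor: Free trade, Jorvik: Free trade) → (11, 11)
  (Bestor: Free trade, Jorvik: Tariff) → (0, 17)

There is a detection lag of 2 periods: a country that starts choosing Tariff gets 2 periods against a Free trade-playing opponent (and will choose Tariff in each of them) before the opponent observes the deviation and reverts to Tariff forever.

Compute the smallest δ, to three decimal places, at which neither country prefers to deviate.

0.926

Deviating for the 2 undetected periods gains 17−11 = 6 per period over cooperation, then loses 11−10 = 1 per period forever once punishment starts.
Gain: 6(1 + δ + … + δ^1); loss: 1·δ^2/(1−δ).
No profitable deviation ⇔ 6(1−δ^2) ≤ 1·δ^2, i.e. δ^2 ≥ 6/(6+1) = 6/7.
Hence δ ≥ (6/7)^(1/2) ≈ 0.926.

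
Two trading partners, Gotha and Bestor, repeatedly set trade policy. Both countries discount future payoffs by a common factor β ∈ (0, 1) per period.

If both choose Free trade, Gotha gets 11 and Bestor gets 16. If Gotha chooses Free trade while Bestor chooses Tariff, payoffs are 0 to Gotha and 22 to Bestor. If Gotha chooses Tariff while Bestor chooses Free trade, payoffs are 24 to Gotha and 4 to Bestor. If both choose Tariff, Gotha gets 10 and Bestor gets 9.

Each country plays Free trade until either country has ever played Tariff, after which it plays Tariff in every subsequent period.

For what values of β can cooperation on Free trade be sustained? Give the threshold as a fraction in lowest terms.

13/14

For Gotha: deviation gain 24−11 = 13, per-period punishment loss 11−10 = 1. IC gives β ≥ 13/14.
For Bestor: gain 6, loss 7 per period, so β ≥ 6/13.
The tighter constraint is Gotha's, so cooperation needs β ≥ 13/14.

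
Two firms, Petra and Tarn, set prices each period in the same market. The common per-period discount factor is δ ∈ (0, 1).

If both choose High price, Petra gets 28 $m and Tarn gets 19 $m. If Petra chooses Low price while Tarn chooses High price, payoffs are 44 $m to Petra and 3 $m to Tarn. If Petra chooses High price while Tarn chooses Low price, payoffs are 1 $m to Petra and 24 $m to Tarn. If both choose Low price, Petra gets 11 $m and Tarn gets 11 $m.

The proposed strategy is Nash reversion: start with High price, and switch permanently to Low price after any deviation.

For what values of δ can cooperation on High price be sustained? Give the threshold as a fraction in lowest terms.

Petra's threshold: (44−28)/(44−11) = 16/33.
Tarn's threshold: (24−19)/(24−11) = 5/13.
16/33 > 5/13, so Petra binds and δ* = 16/33.

16/33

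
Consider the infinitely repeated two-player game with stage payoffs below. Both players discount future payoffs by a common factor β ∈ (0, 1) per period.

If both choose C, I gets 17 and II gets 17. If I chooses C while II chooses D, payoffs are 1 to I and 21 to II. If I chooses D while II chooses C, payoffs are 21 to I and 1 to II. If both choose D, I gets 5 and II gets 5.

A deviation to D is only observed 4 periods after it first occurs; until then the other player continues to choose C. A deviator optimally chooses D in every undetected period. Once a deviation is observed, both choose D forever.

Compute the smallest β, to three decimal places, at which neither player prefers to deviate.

Deviating for the 4 undetected periods gains 21−17 = 4 per period over cooperation, then loses 17−5 = 12 per period forever once punishment starts.
Gain: 4(1 + β + … + β^3); loss: 12·β^4/(1−β).
No profitable deviation ⇔ 4(1−β^4) ≤ 12·β^4, i.e. β^4 ≥ 4/(4+12) = 1/4.
Hence β ≥ (1/4)^(1/4) ≈ 0.707.

0.707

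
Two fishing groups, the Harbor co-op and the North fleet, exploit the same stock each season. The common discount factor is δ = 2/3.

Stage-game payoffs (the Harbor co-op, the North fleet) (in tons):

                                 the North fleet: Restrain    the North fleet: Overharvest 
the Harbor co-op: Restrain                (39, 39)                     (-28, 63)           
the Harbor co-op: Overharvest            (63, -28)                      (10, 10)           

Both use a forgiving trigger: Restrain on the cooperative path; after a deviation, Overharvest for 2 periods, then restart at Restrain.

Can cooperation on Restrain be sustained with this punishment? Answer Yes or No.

IC: δ+…+δ^2 ≥ (63−39)/(39−10) = 24/29.
At δ = 2/3: partial sum = 1.1111 ≥ 0.8276. Cooperation sustainable.

Yes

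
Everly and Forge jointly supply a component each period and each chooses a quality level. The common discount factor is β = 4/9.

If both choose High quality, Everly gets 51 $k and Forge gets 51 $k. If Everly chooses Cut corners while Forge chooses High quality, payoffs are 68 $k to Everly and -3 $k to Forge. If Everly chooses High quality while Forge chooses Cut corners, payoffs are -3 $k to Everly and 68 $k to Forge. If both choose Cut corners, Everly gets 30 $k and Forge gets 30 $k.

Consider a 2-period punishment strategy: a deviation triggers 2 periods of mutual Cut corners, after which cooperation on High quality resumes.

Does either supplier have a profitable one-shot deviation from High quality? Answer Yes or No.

Yes

IC: β+…+β^2 ≥ (68−51)/(51−30) = 17/21.
At β = 4/9: partial sum = 0.6420 < 0.8095. Cooperation not sustainable.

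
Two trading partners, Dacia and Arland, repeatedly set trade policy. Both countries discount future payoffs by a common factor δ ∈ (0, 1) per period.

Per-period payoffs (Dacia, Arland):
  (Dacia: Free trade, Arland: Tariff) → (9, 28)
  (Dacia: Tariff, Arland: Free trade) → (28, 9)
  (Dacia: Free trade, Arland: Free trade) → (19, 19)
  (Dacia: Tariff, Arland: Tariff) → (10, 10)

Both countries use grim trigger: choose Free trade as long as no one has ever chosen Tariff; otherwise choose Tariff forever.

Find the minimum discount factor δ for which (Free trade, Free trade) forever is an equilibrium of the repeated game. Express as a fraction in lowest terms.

1/2

One-period gain from deviating is 28 − 19 = 9. The loss is 19 − 10 = 9 in every subsequent period, with present value 9·δ/(1−δ).
Deviation is unprofitable when 9·δ/(1−δ) ≥ 9, i.e. δ/(1−δ) ≥ 1.
Equivalently δ ≥ 9/(9+9) = 1/2.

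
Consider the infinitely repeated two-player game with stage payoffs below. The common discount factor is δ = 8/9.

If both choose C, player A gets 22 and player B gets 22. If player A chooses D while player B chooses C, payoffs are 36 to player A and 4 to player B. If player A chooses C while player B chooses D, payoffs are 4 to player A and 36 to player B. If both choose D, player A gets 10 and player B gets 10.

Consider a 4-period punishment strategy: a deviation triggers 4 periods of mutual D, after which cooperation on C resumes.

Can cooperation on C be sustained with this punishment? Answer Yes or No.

IC: δ+…+δ^4 ≥ (36−22)/(22−10) = 7/6.
At δ = 8/9: partial sum = 3.0056 ≥ 1.1667. Cooperation sustainable.

Yes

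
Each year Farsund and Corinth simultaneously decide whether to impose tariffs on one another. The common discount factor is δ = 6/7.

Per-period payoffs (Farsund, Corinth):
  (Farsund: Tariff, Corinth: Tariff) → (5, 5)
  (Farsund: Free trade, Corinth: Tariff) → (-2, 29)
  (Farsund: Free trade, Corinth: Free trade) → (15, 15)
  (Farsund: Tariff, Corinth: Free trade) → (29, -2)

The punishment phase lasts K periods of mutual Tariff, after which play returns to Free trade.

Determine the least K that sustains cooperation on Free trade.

2

IC: δ(1−δ^K)/(1−δ) ≥ (29−15)/(15−5) = 7/5.
With δ = 6/7: need 1 − δ^K ≥ 7/5·(1−6/7)/(6/7), i.e. δ^K ≤ 0.7667.
Since (6/7)^1 = 0.8571 and (6/7)^2 = 0.7347, the smallest such K is 2.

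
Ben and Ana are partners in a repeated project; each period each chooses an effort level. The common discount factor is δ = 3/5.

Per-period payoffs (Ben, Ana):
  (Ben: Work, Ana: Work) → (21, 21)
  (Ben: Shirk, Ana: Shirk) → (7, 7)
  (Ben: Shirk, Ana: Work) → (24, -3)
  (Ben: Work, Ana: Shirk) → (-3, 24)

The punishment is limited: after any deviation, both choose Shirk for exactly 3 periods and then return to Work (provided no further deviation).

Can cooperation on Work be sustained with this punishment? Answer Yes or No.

Yes

Comparing payoff streams over the 4 periods until play realigns: cooperate → 21(1+δ+…+δ^3); deviate → 24 + 7(δ+…+δ^3).
Cooperation is sustained iff (21−7)(δ+…+δ^3) ≥ 24−21.
δ+…+δ^3 = 3/5·(1−(3/5)^3)/(1−3/5) = 1.1760, and (24−21)/(21−7) = 0.2143.
1.1760 ≥ 0.2143, so cooperation is sustainable.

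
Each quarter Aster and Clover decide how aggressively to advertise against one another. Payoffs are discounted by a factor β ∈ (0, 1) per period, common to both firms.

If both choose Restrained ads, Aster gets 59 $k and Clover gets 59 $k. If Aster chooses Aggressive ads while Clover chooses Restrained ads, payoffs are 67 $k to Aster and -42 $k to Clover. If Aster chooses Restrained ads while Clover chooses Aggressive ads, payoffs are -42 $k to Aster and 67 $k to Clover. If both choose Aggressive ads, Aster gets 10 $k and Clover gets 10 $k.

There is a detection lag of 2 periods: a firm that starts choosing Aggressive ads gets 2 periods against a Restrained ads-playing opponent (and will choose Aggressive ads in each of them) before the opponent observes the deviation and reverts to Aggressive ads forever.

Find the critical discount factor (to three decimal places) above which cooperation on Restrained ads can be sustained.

A deviator earns 67 for 2 periods, then 10 forever; cooperating earns 59 forever. Multiplying the IC by (1−β):
59 ≥ 67(1−β^2) + 10β^2, so 57·β^2 ≥ 8 and β^2 ≥ 8/57.
β ≥ (8/57)^(1/2) ≈ 0.375.

0.375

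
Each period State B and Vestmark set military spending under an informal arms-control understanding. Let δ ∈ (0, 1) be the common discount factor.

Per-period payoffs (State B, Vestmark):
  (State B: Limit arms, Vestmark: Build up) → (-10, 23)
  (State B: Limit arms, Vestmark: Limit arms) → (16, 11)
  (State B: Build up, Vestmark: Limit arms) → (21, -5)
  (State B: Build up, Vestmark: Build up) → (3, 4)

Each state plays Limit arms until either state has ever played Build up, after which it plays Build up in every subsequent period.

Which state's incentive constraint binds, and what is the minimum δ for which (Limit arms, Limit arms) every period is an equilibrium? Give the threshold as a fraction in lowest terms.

Vestmark; δ ≥ 12/19

State B: cooperation gives 16 each period; deviation gives 21 once then 3 forever.
  16/(1−δ) ≥ 21 + 3δ/(1−δ) ⇒ δ ≥ 5/18.
Vestmark: cooperation gives 11 each period; deviation gives 23 once then 4 forever.
  δ ≥ 12/19.
Both must hold, so the binding constraint is Vestmark's: δ ≥ 12/19.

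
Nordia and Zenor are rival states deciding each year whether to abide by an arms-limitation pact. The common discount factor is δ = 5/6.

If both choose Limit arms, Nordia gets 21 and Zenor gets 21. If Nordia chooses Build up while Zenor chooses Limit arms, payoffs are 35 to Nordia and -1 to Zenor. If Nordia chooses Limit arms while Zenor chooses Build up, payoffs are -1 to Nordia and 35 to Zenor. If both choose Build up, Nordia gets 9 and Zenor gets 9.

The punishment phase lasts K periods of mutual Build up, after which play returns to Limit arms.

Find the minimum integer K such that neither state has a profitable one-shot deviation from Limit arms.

2

Need Σ_{k=1}^{K} δ^k ≥ (35−21)/(21−9) = 1.1667 at δ = 5/6.
At K = 1 the sum is 0.8333 < 1.1667; at K = 2 it is 1.5278 ≥ 1.1667.
So the minimum punishment length is K = 2.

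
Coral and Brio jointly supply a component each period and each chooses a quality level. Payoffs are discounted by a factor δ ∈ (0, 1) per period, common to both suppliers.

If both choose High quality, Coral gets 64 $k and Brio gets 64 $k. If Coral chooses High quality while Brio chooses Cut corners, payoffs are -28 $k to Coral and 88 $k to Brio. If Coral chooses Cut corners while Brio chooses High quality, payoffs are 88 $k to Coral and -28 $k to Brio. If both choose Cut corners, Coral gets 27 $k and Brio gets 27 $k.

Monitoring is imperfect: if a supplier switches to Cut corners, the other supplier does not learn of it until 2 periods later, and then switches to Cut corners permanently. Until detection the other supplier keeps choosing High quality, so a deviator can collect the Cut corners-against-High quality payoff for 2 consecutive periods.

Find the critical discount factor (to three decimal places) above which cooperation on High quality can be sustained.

The best deviation is to choose Cut corners for all 2 undetected periods, earning 88 each, then 27 forever once detected.
Deviation value: 88(1−δ^2)/(1−δ) + 27δ^2/(1−δ); cooperation value: 64/(1−δ).
IC: 64 ≥ 88(1−δ^2) + 27δ^2 = 88 − 61δ^2.
So δ^2 ≥ 24/61, giving δ ≥ (24/61)^(1/2) ≈ 0.627.

0.627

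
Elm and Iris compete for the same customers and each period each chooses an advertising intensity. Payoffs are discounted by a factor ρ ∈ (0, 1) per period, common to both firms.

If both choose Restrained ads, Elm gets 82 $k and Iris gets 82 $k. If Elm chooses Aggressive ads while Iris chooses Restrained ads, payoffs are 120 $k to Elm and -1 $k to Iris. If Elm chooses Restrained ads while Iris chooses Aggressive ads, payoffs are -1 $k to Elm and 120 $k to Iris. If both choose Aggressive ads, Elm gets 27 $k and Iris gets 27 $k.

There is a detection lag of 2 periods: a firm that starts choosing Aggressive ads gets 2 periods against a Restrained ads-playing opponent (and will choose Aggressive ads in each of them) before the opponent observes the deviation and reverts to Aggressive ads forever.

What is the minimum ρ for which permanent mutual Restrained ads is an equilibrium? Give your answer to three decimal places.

The best deviation is to choose Aggressive ads for all 2 undetected periods, earning 120 each, then 27 forever once detected.
Deviation value: 120(1−ρ^2)/(1−ρ) + 27ρ^2/(1−ρ); cooperation value: 82/(1−ρ).
IC: 82 ≥ 120(1−ρ^2) + 27ρ^2 = 120 − 93ρ^2.
So ρ^2 ≥ 38/93, giving ρ ≥ (38/93)^(1/2) ≈ 0.639.

0.639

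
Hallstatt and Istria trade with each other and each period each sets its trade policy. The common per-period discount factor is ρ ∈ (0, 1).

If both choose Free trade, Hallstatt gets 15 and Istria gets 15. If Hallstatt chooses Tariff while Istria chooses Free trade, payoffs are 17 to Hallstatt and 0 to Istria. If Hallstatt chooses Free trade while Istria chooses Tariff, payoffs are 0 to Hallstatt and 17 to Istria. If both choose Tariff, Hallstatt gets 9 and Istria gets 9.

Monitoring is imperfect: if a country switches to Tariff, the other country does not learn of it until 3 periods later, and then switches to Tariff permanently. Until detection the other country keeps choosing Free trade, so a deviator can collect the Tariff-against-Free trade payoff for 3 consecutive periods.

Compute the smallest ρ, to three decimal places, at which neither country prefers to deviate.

0.630

Deviating for the 3 undetected periods gains 17−15 = 2 per period over cooperation, then loses 15−9 = 6 per period forever once punishment starts.
Gain: 2(1 + ρ + … + ρ^2); loss: 6·ρ^3/(1−ρ).
No profitable deviation ⇔ 2(1−ρ^3) ≤ 6·ρ^3, i.e. ρ^3 ≥ 2/(2+6) = 1/4.
Hence ρ ≥ (1/4)^(1/3) ≈ 0.630.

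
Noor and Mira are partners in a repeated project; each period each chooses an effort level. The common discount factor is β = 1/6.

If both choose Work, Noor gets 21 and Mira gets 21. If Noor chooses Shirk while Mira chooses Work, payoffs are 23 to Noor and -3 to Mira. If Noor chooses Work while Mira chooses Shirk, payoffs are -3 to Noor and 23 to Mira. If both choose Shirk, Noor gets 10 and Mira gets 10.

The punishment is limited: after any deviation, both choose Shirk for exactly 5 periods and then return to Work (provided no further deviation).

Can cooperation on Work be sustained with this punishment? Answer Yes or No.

Comparing payoff streams over the 6 periods until play realigns: cooperate → 21(1+β+…+β^5); deviate → 23 + 10(β+…+β^5).
Cooperation is sustained iff (21−10)(β+…+β^5) ≥ 23−21.
β+…+β^5 = 1/6·(1−(1/6)^5)/(1−1/6) = 0.2000, and (23−21)/(21−10) = 0.1818.
0.2000 ≥ 0.1818, so cooperation is sustainable.

Yes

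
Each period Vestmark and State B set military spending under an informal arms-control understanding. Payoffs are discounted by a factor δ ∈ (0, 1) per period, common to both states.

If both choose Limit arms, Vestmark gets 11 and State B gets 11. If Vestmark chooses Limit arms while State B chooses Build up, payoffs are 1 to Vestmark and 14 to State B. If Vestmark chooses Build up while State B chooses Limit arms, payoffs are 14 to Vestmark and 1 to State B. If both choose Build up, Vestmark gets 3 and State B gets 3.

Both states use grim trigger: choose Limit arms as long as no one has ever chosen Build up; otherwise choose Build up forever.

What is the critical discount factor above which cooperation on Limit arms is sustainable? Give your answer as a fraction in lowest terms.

11/(1−δ) ≥ 14 + 3δ/(1−δ)
11 ≥ 14 − 11δ
δ ≥ 3/11.

3/11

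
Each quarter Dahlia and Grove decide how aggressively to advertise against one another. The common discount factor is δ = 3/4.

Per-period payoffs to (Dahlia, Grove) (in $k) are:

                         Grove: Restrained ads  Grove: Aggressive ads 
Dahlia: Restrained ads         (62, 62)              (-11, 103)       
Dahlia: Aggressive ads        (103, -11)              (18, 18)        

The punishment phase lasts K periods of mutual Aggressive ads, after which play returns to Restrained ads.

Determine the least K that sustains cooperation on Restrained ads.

2

IC: δ(1−δ^K)/(1−δ) ≥ (103−62)/(62−18) = 41/44.
With δ = 3/4: need 1 − δ^K ≥ 41/44·(1−3/4)/(3/4), i.e. δ^K ≤ 0.6894.
Since (3/4)^1 = 0.7500 and (3/4)^2 = 0.5625, the smallest such K is 2.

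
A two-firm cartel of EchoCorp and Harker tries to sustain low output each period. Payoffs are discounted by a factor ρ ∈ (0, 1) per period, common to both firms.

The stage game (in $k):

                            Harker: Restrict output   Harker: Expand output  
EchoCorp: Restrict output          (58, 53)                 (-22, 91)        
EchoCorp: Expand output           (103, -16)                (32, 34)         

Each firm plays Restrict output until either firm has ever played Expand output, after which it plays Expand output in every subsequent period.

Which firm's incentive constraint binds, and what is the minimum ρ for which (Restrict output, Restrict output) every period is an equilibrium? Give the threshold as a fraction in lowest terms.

Harker; ρ ≥ 2/3

EchoCorp's threshold: (103−58)/(103−32) = 45/71.
Harker's threshold: (91−53)/(91−34) = 2/3.
45/71 < 2/3, so Harker binds and ρ* = 2/3.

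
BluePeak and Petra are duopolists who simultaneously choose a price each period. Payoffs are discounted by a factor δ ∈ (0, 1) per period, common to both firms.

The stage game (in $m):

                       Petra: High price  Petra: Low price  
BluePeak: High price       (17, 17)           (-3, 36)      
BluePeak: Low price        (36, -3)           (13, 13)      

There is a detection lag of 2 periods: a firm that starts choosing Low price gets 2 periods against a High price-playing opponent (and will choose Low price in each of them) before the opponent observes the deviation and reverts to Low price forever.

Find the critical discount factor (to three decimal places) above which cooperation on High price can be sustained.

0.909

Deviating for the 2 undetected periods gains 36−17 = 19 per period over cooperation, then loses 17−13 = 4 per period forever once punishment starts.
Gain: 19(1 + δ + … + δ^1); loss: 4·δ^2/(1−δ).
No profitable deviation ⇔ 19(1−δ^2) ≤ 4·δ^2, i.e. δ^2 ≥ 19/(19+4) = 19/23.
Hence δ ≥ (19/23)^(1/2) ≈ 0.909.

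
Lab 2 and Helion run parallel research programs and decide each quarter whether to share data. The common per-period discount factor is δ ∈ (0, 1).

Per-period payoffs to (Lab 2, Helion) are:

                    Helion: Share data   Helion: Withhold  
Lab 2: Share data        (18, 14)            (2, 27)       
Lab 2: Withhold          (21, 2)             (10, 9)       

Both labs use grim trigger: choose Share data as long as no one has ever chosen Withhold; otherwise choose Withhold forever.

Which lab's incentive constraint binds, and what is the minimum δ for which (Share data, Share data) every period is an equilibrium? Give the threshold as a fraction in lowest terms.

Helion; δ ≥ 13/18

For Lab 2: deviation gain 21−18 = 3, per-period punishment loss 18−10 = 8. IC gives δ ≥ 3/11.
For Helion: gain 13, loss 5 per period, so δ ≥ 13/18.
The tighter constraint is Helion's, so cooperation needs δ ≥ 13/18.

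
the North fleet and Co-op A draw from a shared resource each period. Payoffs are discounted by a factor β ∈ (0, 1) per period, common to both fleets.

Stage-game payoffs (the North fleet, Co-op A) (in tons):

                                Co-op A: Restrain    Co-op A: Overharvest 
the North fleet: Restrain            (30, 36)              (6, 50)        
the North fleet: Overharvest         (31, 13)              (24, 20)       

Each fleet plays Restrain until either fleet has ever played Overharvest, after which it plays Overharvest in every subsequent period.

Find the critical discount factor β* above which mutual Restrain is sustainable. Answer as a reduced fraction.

For the North fleet: deviation gain 31−30 = 1, per-period punishment loss 30−24 = 6. IC gives β ≥ 1/7.
For Co-op A: gain 14, loss 16 per period, so β ≥ 14/30 = 7/15.
The tighter constraint is Co-op A's, so cooperation needs β ≥ 7/15.

7/15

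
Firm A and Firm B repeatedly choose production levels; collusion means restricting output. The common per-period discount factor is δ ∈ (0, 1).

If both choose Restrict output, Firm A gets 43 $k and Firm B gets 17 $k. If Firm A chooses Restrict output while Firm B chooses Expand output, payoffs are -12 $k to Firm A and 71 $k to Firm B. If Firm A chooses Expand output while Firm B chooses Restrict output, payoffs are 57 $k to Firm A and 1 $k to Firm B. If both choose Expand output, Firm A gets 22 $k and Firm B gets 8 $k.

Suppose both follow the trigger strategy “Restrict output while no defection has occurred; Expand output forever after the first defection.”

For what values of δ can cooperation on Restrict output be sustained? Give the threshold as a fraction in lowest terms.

Firm A's threshold: (57−43)/(57−22) = 2/5.
Firm B's threshold: (71−17)/(71−8) = 6/7.
2/5 < 6/7, so Firm B binds and δ* = 6/7.

6/7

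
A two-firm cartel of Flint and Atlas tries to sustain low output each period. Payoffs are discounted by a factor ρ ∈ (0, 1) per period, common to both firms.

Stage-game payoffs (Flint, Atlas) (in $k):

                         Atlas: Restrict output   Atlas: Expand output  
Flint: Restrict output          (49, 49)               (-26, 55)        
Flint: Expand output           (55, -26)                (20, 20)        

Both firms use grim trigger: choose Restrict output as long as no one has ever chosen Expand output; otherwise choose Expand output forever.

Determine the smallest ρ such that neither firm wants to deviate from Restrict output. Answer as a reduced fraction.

One-period gain from deviating is 55 − 49 = 6. The loss is 49 − 20 = 29 in every subsequent period, with present value 29·ρ/(1−ρ).
Deviation is unprofitable when 29·ρ/(1−ρ) ≥ 6, i.e. ρ/(1−ρ) ≥ 6/29.
Equivalently ρ ≥ 6/(6+29) = 6/35.

6/35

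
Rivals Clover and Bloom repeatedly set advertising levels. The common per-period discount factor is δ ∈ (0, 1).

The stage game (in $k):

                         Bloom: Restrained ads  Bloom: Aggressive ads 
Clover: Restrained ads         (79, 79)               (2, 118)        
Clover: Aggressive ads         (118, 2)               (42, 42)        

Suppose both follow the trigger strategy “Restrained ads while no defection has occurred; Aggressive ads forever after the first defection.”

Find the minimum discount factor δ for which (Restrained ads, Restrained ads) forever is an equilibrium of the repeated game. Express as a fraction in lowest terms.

39/76

Cooperation forever yields 79 each period: 79/(1−δ).
Deviating yields 118 once, then 42 forever: 118 + 42δ/(1−δ).
No profitable deviation requires 79/(1−δ) ≥ 118 + 42δ/(1−δ).
Multiplying by (1−δ): 79 ≥ 118(1−δ) + 42δ = 118 − 76δ.
So 76δ ≥ 39, i.e. δ ≥ 39/76.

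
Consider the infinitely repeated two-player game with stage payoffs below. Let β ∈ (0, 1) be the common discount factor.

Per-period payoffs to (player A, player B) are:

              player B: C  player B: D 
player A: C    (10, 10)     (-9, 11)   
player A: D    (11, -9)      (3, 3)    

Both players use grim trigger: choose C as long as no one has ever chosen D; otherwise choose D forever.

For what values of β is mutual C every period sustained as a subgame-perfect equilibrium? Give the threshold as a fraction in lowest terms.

10/(1−β) ≥ 11 + 3β/(1−β)
10 ≥ 11 − 8β
β ≥ 1/8.

1/8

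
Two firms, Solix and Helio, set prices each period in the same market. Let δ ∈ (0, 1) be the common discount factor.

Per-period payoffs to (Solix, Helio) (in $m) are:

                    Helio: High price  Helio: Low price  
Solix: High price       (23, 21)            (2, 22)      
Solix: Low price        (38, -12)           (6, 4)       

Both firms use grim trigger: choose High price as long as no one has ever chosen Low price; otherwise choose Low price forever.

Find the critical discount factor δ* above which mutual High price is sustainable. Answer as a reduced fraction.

15/32

For Solix: deviation gain 38−23 = 15, per-period punishment loss 23−6 = 17. IC gives δ ≥ 15/32.
For Helio: gain 1, loss 17 per period, so δ ≥ 1/18.
The tighter constraint is Solix's, so cooperation needs δ ≥ 15/32.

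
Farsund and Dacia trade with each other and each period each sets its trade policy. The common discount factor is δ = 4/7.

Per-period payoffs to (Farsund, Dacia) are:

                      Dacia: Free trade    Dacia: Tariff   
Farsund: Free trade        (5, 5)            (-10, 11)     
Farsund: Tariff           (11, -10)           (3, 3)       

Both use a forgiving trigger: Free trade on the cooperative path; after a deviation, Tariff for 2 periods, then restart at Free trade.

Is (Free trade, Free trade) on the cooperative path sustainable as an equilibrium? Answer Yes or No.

A one-shot deviation gives 11 now, then 3 for 2 periods, then back to 5.
Gain from deviating: (11−5) today; loss: (5−3) in each of the next 2 periods.
No-deviation condition: (5−3)(δ+…+δ^2) ≥ 11−5, i.e. δ+…+δ^2 ≥ 3.
At δ = 4/7: δ+…+δ^2 = 0.8980 < 3.0000.
So cooperation is not sustainable.

No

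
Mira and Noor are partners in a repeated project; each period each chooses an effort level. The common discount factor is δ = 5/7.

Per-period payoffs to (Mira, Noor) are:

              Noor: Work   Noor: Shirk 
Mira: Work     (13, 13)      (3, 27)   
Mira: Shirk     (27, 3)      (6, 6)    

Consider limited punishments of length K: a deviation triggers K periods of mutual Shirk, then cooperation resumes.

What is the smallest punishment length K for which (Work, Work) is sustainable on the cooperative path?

5

IC: δ(1−δ^K)/(1−δ) ≥ (27−13)/(13−6) = 2.
With δ = 5/7: need 1 − δ^K ≥ 2·(1−5/7)/(5/7), i.e. δ^K ≤ 0.2000.
Since (5/7)^4 = 0.2603 and (5/7)^5 = 0.1859, the smallest such K is 5.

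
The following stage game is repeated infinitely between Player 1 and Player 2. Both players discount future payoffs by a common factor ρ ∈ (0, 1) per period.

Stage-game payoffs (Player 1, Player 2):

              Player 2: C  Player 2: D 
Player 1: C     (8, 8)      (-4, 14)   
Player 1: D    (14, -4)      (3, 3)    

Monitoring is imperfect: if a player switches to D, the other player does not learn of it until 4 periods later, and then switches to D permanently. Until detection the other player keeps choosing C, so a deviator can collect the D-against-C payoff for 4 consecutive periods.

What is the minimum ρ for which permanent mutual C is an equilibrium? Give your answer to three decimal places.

0.859

The best deviation is to choose D for all 4 undetected periods, earning 14 each, then 3 forever once detected.
Deviation value: 14(1−ρ^4)/(1−ρ) + 3ρ^4/(1−ρ); cooperation value: 8/(1−ρ).
IC: 8 ≥ 14(1−ρ^4) + 3ρ^4 = 14 − 11ρ^4.
So ρ^4 ≥ 6/11, giving ρ ≥ (6/11)^(1/4) ≈ 0.859.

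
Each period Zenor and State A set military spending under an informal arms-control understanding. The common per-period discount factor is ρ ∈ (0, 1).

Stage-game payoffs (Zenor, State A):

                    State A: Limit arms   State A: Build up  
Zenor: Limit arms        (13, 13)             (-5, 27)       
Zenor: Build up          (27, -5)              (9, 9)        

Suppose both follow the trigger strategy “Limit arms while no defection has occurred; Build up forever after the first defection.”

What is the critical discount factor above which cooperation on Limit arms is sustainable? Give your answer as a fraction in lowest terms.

7/9

13/(1−ρ) ≥ 27 + 9ρ/(1−ρ)
13 ≥ 27 − 18ρ
ρ ≥ 14/18 = 7/9.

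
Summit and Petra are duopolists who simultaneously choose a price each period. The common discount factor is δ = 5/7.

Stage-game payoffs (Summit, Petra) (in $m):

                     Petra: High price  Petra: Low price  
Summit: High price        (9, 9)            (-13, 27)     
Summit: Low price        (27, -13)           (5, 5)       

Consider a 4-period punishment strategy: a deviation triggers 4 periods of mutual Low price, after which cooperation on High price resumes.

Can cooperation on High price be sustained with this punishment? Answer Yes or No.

A one-shot deviation gives 27 now, then 5 for 4 periods, then back to 9.
Gain from deviating: (27−9) today; loss: (9−5) in each of the next 4 periods.
No-deviation condition: (9−5)(δ+…+δ^4) ≥ 27−9, i.e. δ+…+δ^4 ≥ 9/2.
At δ = 5/7: δ+…+δ^4 = 1.8492 < 4.5000.
So cooperation is not sustainable.

No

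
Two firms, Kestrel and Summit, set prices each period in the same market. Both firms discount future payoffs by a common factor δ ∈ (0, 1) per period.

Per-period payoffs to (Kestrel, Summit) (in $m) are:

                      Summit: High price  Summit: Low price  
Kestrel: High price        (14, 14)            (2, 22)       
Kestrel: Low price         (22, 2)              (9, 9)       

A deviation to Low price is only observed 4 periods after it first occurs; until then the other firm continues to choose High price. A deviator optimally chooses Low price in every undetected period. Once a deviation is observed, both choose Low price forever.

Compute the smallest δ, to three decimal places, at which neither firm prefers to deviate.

0.886

The best deviation is to choose Low price for all 4 undetected periods, earning 22 each, then 9 forever once detected.
Deviation value: 22(1−δ^4)/(1−δ) + 9δ^4/(1−δ); cooperation value: 14/(1−δ).
IC: 14 ≥ 22(1−δ^4) + 9δ^4 = 22 − 13δ^4.
So δ^4 ≥ 8/13, giving δ ≥ (8/13)^(1/4) ≈ 0.886.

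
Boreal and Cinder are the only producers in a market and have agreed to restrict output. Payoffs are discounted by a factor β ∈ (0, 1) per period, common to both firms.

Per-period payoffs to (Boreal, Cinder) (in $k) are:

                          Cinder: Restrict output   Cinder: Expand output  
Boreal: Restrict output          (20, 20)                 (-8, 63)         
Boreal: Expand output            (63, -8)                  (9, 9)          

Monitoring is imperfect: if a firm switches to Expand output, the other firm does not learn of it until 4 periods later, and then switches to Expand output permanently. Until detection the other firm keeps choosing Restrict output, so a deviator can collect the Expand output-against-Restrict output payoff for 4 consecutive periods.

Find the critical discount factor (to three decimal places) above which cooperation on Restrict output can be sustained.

0.945

Deviating for the 4 undetected periods gains 63−20 = 43 per period over cooperation, then loses 20−9 = 11 per period forever once punishment starts.
Gain: 43(1 + β + … + β^3); loss: 11·β^4/(1−β).
No profitable deviation ⇔ 43(1−β^4) ≤ 11·β^4, i.e. β^4 ≥ 43/(43+11) = 43/54.
Hence β ≥ (43/54)^(1/4) ≈ 0.945.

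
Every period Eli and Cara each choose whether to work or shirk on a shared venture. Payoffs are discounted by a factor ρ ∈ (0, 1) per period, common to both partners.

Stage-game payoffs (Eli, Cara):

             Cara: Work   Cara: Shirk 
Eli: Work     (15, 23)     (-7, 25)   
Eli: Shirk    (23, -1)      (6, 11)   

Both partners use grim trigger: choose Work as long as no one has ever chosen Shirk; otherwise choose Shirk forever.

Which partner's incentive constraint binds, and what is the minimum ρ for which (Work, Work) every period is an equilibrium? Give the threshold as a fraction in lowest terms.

Eli's threshold: (23−15)/(23−6) = 8/17.
Cara's threshold: (25−23)/(25−11) = 1/7.
8/17 > 1/7, so Eli binds and ρ* = 8/17.

Eli; ρ ≥ 8/17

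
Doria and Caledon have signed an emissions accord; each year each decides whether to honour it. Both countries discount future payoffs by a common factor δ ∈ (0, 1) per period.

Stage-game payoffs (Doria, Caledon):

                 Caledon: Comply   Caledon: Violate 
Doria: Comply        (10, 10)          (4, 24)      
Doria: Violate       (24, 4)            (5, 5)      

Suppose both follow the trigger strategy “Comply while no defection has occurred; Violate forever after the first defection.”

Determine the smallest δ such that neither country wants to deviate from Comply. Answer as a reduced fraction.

14/19

Cooperation forever yields 10 each period: 10/(1−δ).
Deviating yields 24 once, then 5 forever: 24 + 5δ/(1−δ).
No profitable deviation requires 10/(1−δ) ≥ 24 + 5δ/(1−δ).
Multiplying by (1−δ): 10 ≥ 24(1−δ) + 5δ = 24 − 19δ.
So 19δ ≥ 14, i.e. δ ≥ 14/19.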